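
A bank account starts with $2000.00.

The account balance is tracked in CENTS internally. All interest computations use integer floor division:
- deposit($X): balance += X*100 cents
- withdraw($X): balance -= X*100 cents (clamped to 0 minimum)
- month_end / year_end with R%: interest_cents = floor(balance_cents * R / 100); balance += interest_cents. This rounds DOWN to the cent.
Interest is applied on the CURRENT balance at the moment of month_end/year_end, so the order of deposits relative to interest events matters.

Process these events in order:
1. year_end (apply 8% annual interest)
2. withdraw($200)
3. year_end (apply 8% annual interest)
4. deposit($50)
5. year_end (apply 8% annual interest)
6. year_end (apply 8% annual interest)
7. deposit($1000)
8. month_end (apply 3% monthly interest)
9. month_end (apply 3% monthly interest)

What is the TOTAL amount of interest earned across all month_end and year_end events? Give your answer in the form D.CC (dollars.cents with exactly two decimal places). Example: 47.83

Answer: 892.16

Derivation:
After 1 (year_end (apply 8% annual interest)): balance=$2160.00 total_interest=$160.00
After 2 (withdraw($200)): balance=$1960.00 total_interest=$160.00
After 3 (year_end (apply 8% annual interest)): balance=$2116.80 total_interest=$316.80
After 4 (deposit($50)): balance=$2166.80 total_interest=$316.80
After 5 (year_end (apply 8% annual interest)): balance=$2340.14 total_interest=$490.14
After 6 (year_end (apply 8% annual interest)): balance=$2527.35 total_interest=$677.35
After 7 (deposit($1000)): balance=$3527.35 total_interest=$677.35
After 8 (month_end (apply 3% monthly interest)): balance=$3633.17 total_interest=$783.17
After 9 (month_end (apply 3% monthly interest)): balance=$3742.16 total_interest=$892.16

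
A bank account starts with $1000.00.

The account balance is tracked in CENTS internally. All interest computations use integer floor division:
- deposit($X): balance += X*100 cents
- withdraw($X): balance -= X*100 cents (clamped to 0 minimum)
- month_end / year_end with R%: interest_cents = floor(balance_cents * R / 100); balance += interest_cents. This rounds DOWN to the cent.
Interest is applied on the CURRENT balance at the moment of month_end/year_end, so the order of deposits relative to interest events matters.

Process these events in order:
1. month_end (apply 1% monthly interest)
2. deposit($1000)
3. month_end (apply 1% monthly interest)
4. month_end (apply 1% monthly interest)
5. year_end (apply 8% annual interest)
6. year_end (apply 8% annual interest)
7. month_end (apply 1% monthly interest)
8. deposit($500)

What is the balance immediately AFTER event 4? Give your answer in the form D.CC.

Answer: 2050.40

Derivation:
After 1 (month_end (apply 1% monthly interest)): balance=$1010.00 total_interest=$10.00
After 2 (deposit($1000)): balance=$2010.00 total_interest=$10.00
After 3 (month_end (apply 1% monthly interest)): balance=$2030.10 total_interest=$30.10
After 4 (month_end (apply 1% monthly interest)): balance=$2050.40 total_interest=$50.40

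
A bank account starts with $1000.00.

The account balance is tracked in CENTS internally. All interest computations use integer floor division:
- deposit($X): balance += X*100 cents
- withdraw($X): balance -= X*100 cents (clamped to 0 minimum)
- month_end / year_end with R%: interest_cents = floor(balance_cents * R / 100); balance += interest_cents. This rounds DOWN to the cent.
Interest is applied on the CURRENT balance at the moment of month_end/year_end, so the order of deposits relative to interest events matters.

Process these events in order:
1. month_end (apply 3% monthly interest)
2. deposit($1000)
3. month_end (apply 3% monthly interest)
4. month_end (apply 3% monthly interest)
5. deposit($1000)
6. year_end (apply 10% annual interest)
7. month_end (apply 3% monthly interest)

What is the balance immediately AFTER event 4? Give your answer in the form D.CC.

Answer: 2153.62

Derivation:
After 1 (month_end (apply 3% monthly interest)): balance=$1030.00 total_interest=$30.00
After 2 (deposit($1000)): balance=$2030.00 total_interest=$30.00
After 3 (month_end (apply 3% monthly interest)): balance=$2090.90 total_interest=$90.90
After 4 (month_end (apply 3% monthly interest)): balance=$2153.62 total_interest=$153.62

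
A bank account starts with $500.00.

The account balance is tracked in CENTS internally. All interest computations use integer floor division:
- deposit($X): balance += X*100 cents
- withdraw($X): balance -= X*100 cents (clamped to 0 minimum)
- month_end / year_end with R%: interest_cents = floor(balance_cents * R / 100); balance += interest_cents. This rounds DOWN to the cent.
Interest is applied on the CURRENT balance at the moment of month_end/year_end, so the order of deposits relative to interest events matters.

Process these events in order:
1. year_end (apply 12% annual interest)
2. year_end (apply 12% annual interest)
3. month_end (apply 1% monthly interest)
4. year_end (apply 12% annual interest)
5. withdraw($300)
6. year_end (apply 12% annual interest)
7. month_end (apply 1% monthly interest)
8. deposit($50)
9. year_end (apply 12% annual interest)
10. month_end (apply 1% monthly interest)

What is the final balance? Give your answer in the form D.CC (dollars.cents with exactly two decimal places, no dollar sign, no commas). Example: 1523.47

Answer: 580.51

Derivation:
After 1 (year_end (apply 12% annual interest)): balance=$560.00 total_interest=$60.00
After 2 (year_end (apply 12% annual interest)): balance=$627.20 total_interest=$127.20
After 3 (month_end (apply 1% monthly interest)): balance=$633.47 total_interest=$133.47
After 4 (year_end (apply 12% annual interest)): balance=$709.48 total_interest=$209.48
After 5 (withdraw($300)): balance=$409.48 total_interest=$209.48
After 6 (year_end (apply 12% annual interest)): balance=$458.61 total_interest=$258.61
After 7 (month_end (apply 1% monthly interest)): balance=$463.19 total_interest=$263.19
After 8 (deposit($50)): balance=$513.19 total_interest=$263.19
After 9 (year_end (apply 12% annual interest)): balance=$574.77 total_interest=$324.77
After 10 (month_end (apply 1% monthly interest)): balance=$580.51 total_interest=$330.51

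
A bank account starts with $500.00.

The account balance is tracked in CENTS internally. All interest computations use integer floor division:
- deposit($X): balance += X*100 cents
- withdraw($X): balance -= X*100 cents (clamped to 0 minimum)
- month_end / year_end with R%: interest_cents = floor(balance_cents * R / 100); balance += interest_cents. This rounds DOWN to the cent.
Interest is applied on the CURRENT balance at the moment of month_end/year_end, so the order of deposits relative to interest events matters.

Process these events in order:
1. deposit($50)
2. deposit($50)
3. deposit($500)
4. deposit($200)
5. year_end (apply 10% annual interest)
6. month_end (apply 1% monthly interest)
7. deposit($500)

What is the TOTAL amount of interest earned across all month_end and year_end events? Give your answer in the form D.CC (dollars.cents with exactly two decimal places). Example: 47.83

After 1 (deposit($50)): balance=$550.00 total_interest=$0.00
After 2 (deposit($50)): balance=$600.00 total_interest=$0.00
After 3 (deposit($500)): balance=$1100.00 total_interest=$0.00
After 4 (deposit($200)): balance=$1300.00 total_interest=$0.00
After 5 (year_end (apply 10% annual interest)): balance=$1430.00 total_interest=$130.00
After 6 (month_end (apply 1% monthly interest)): balance=$1444.30 total_interest=$144.30
After 7 (deposit($500)): balance=$1944.30 total_interest=$144.30

Answer: 144.30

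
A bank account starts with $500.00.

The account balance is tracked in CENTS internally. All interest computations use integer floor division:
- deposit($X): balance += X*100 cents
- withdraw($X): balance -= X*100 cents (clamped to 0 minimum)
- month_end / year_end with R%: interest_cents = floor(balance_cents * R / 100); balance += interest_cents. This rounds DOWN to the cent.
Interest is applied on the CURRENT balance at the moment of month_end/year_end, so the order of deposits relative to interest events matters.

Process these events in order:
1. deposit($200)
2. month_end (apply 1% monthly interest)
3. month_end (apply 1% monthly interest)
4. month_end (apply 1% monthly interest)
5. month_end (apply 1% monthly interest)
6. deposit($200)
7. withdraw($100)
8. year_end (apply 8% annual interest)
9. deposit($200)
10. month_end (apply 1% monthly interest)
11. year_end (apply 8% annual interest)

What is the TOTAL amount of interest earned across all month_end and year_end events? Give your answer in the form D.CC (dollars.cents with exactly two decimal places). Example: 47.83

After 1 (deposit($200)): balance=$700.00 total_interest=$0.00
After 2 (month_end (apply 1% monthly interest)): balance=$707.00 total_interest=$7.00
After 3 (month_end (apply 1% monthly interest)): balance=$714.07 total_interest=$14.07
After 4 (month_end (apply 1% monthly interest)): balance=$721.21 total_interest=$21.21
After 5 (month_end (apply 1% monthly interest)): balance=$728.42 total_interest=$28.42
After 6 (deposit($200)): balance=$928.42 total_interest=$28.42
After 7 (withdraw($100)): balance=$828.42 total_interest=$28.42
After 8 (year_end (apply 8% annual interest)): balance=$894.69 total_interest=$94.69
After 9 (deposit($200)): balance=$1094.69 total_interest=$94.69
After 10 (month_end (apply 1% monthly interest)): balance=$1105.63 total_interest=$105.63
After 11 (year_end (apply 8% annual interest)): balance=$1194.08 total_interest=$194.08

Answer: 194.08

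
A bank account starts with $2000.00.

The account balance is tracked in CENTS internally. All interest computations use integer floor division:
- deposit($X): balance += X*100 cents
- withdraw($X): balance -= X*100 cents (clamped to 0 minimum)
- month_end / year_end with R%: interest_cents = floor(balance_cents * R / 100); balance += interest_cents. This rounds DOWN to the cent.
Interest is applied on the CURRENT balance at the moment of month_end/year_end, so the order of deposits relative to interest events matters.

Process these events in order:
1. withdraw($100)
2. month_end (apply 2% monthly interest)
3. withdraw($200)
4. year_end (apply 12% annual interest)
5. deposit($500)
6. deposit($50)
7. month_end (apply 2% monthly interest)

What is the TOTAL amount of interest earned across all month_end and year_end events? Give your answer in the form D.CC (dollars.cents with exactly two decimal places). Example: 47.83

Answer: 296.49

Derivation:
After 1 (withdraw($100)): balance=$1900.00 total_interest=$0.00
After 2 (month_end (apply 2% monthly interest)): balance=$1938.00 total_interest=$38.00
After 3 (withdraw($200)): balance=$1738.00 total_interest=$38.00
After 4 (year_end (apply 12% annual interest)): balance=$1946.56 total_interest=$246.56
After 5 (deposit($500)): balance=$2446.56 total_interest=$246.56
After 6 (deposit($50)): balance=$2496.56 total_interest=$246.56
After 7 (month_end (apply 2% monthly interest)): balance=$2546.49 total_interest=$296.49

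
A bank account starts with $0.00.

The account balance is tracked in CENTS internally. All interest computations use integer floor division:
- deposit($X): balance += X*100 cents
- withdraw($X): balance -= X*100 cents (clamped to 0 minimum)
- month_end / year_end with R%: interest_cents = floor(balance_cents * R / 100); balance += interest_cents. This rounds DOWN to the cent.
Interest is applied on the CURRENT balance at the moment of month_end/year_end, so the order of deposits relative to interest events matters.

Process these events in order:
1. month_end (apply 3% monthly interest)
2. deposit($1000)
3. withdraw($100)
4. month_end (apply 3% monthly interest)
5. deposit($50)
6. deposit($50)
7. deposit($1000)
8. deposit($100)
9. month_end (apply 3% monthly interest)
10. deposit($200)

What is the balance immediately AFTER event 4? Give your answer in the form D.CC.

After 1 (month_end (apply 3% monthly interest)): balance=$0.00 total_interest=$0.00
After 2 (deposit($1000)): balance=$1000.00 total_interest=$0.00
After 3 (withdraw($100)): balance=$900.00 total_interest=$0.00
After 4 (month_end (apply 3% monthly interest)): balance=$927.00 total_interest=$27.00

Answer: 927.00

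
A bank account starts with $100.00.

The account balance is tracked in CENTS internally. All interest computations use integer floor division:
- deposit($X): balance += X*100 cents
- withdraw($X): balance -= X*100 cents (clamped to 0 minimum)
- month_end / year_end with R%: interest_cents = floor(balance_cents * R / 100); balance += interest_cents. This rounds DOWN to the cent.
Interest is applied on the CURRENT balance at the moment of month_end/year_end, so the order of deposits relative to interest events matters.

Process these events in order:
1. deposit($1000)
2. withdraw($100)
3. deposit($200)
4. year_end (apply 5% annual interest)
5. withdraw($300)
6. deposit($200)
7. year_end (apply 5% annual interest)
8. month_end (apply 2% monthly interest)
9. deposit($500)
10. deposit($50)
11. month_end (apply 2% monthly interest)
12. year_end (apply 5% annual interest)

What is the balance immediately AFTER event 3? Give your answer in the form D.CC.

Answer: 1200.00

Derivation:
After 1 (deposit($1000)): balance=$1100.00 total_interest=$0.00
After 2 (withdraw($100)): balance=$1000.00 total_interest=$0.00
After 3 (deposit($200)): balance=$1200.00 total_interest=$0.00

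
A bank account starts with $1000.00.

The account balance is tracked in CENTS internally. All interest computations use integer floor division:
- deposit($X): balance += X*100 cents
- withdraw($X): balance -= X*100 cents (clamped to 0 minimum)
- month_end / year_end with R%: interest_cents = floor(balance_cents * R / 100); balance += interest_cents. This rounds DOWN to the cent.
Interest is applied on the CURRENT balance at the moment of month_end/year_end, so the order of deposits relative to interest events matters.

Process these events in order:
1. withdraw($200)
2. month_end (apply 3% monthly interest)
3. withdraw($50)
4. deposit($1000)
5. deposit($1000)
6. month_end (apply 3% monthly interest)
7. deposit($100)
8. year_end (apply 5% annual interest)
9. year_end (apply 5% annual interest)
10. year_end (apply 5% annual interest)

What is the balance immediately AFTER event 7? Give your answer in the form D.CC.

After 1 (withdraw($200)): balance=$800.00 total_interest=$0.00
After 2 (month_end (apply 3% monthly interest)): balance=$824.00 total_interest=$24.00
After 3 (withdraw($50)): balance=$774.00 total_interest=$24.00
After 4 (deposit($1000)): balance=$1774.00 total_interest=$24.00
After 5 (deposit($1000)): balance=$2774.00 total_interest=$24.00
After 6 (month_end (apply 3% monthly interest)): balance=$2857.22 total_interest=$107.22
After 7 (deposit($100)): balance=$2957.22 total_interest=$107.22

Answer: 2957.22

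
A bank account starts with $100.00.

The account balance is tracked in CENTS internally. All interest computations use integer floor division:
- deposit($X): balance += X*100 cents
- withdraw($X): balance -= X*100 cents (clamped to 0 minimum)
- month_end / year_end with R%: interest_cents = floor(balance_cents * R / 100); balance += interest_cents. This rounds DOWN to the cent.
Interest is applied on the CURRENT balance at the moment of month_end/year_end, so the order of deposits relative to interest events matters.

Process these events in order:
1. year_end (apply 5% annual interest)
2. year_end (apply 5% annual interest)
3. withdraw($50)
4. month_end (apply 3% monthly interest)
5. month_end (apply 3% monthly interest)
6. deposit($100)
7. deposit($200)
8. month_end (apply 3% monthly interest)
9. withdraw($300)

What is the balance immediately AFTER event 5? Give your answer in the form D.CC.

Answer: 63.91

Derivation:
After 1 (year_end (apply 5% annual interest)): balance=$105.00 total_interest=$5.00
After 2 (year_end (apply 5% annual interest)): balance=$110.25 total_interest=$10.25
After 3 (withdraw($50)): balance=$60.25 total_interest=$10.25
After 4 (month_end (apply 3% monthly interest)): balance=$62.05 total_interest=$12.05
After 5 (month_end (apply 3% monthly interest)): balance=$63.91 total_interest=$13.91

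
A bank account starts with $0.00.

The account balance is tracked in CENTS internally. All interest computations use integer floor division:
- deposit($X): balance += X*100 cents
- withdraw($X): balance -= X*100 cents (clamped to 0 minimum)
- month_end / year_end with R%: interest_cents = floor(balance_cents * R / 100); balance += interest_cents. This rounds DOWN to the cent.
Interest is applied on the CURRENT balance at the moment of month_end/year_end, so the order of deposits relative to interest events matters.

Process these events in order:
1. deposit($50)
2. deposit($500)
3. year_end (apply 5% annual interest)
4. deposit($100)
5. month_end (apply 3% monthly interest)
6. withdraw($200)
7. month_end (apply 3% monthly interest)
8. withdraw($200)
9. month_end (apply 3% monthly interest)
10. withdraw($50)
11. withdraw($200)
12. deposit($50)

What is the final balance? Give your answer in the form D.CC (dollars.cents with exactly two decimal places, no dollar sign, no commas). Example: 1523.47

After 1 (deposit($50)): balance=$50.00 total_interest=$0.00
After 2 (deposit($500)): balance=$550.00 total_interest=$0.00
After 3 (year_end (apply 5% annual interest)): balance=$577.50 total_interest=$27.50
After 4 (deposit($100)): balance=$677.50 total_interest=$27.50
After 5 (month_end (apply 3% monthly interest)): balance=$697.82 total_interest=$47.82
After 6 (withdraw($200)): balance=$497.82 total_interest=$47.82
After 7 (month_end (apply 3% monthly interest)): balance=$512.75 total_interest=$62.75
After 8 (withdraw($200)): balance=$312.75 total_interest=$62.75
After 9 (month_end (apply 3% monthly interest)): balance=$322.13 total_interest=$72.13
After 10 (withdraw($50)): balance=$272.13 total_interest=$72.13
After 11 (withdraw($200)): balance=$72.13 total_interest=$72.13
After 12 (deposit($50)): balance=$122.13 total_interest=$72.13

Answer: 122.13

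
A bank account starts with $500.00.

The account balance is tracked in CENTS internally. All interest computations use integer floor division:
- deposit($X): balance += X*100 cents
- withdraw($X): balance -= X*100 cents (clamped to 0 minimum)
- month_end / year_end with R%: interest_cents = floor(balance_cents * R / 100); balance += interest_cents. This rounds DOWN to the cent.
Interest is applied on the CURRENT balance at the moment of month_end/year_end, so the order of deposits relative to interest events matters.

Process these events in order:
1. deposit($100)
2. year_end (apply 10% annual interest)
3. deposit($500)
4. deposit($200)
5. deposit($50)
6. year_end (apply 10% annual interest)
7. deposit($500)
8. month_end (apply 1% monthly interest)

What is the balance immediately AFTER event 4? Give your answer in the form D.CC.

Answer: 1360.00

Derivation:
After 1 (deposit($100)): balance=$600.00 total_interest=$0.00
After 2 (year_end (apply 10% annual interest)): balance=$660.00 total_interest=$60.00
After 3 (deposit($500)): balance=$1160.00 total_interest=$60.00
After 4 (deposit($200)): balance=$1360.00 total_interest=$60.00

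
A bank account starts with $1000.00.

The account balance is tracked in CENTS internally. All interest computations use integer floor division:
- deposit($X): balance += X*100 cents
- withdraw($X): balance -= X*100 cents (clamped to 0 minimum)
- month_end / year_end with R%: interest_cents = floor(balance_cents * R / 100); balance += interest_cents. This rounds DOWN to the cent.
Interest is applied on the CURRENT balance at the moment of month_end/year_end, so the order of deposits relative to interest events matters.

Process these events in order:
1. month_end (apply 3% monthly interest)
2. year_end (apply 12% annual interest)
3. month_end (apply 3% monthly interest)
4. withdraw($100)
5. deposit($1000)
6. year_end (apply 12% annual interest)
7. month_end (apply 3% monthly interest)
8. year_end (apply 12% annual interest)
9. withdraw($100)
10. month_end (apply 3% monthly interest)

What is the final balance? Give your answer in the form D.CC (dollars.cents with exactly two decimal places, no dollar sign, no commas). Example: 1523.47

Answer: 2675.95

Derivation:
After 1 (month_end (apply 3% monthly interest)): balance=$1030.00 total_interest=$30.00
After 2 (year_end (apply 12% annual interest)): balance=$1153.60 total_interest=$153.60
After 3 (month_end (apply 3% monthly interest)): balance=$1188.20 total_interest=$188.20
After 4 (withdraw($100)): balance=$1088.20 total_interest=$188.20
After 5 (deposit($1000)): balance=$2088.20 total_interest=$188.20
After 6 (year_end (apply 12% annual interest)): balance=$2338.78 total_interest=$438.78
After 7 (month_end (apply 3% monthly interest)): balance=$2408.94 total_interest=$508.94
After 8 (year_end (apply 12% annual interest)): balance=$2698.01 total_interest=$798.01
After 9 (withdraw($100)): balance=$2598.01 total_interest=$798.01
After 10 (month_end (apply 3% monthly interest)): balance=$2675.95 total_interest=$875.95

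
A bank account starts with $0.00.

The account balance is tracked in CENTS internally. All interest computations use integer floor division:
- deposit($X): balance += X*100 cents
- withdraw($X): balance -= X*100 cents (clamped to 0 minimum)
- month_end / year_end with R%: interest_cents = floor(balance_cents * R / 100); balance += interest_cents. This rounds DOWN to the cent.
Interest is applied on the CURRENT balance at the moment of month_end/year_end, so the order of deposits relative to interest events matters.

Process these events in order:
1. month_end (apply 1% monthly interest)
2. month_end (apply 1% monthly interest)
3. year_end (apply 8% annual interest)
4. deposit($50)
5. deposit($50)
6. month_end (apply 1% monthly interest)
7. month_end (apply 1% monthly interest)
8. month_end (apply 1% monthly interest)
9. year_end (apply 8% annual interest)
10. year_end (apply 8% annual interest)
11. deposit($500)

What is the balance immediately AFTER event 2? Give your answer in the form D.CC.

Answer: 0.00

Derivation:
After 1 (month_end (apply 1% monthly interest)): balance=$0.00 total_interest=$0.00
After 2 (month_end (apply 1% monthly interest)): balance=$0.00 total_interest=$0.00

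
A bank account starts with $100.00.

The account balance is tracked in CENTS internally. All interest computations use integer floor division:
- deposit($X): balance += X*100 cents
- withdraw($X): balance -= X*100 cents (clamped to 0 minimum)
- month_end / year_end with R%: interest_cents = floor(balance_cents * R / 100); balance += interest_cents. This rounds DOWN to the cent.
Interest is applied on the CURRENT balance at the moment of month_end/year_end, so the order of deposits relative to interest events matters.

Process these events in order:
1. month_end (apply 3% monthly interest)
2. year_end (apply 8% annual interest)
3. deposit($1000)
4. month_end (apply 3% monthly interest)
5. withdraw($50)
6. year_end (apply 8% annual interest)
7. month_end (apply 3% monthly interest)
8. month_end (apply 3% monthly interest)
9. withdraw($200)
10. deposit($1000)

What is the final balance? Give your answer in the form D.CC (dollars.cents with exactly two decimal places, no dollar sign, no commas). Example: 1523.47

After 1 (month_end (apply 3% monthly interest)): balance=$103.00 total_interest=$3.00
After 2 (year_end (apply 8% annual interest)): balance=$111.24 total_interest=$11.24
After 3 (deposit($1000)): balance=$1111.24 total_interest=$11.24
After 4 (month_end (apply 3% monthly interest)): balance=$1144.57 total_interest=$44.57
After 5 (withdraw($50)): balance=$1094.57 total_interest=$44.57
After 6 (year_end (apply 8% annual interest)): balance=$1182.13 total_interest=$132.13
After 7 (month_end (apply 3% monthly interest)): balance=$1217.59 total_interest=$167.59
After 8 (month_end (apply 3% monthly interest)): balance=$1254.11 total_interest=$204.11
After 9 (withdraw($200)): balance=$1054.11 total_interest=$204.11
After 10 (deposit($1000)): balance=$2054.11 total_interest=$204.11

Answer: 2054.11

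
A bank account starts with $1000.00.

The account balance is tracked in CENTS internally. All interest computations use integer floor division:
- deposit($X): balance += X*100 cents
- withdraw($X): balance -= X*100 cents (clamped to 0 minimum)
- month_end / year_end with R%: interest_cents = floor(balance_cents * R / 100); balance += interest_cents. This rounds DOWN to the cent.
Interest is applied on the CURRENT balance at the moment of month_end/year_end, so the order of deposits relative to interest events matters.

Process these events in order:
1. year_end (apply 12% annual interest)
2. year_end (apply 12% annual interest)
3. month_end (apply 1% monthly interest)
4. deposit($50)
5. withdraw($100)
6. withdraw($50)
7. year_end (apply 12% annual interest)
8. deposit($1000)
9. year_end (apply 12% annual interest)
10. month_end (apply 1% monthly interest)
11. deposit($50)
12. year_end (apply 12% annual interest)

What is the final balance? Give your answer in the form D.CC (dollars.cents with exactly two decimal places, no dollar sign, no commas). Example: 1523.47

After 1 (year_end (apply 12% annual interest)): balance=$1120.00 total_interest=$120.00
After 2 (year_end (apply 12% annual interest)): balance=$1254.40 total_interest=$254.40
After 3 (month_end (apply 1% monthly interest)): balance=$1266.94 total_interest=$266.94
After 4 (deposit($50)): balance=$1316.94 total_interest=$266.94
After 5 (withdraw($100)): balance=$1216.94 total_interest=$266.94
After 6 (withdraw($50)): balance=$1166.94 total_interest=$266.94
After 7 (year_end (apply 12% annual interest)): balance=$1306.97 total_interest=$406.97
After 8 (deposit($1000)): balance=$2306.97 total_interest=$406.97
After 9 (year_end (apply 12% annual interest)): balance=$2583.80 total_interest=$683.80
After 10 (month_end (apply 1% monthly interest)): balance=$2609.63 total_interest=$709.63
After 11 (deposit($50)): balance=$2659.63 total_interest=$709.63
After 12 (year_end (apply 12% annual interest)): balance=$2978.78 total_interest=$1028.78

Answer: 2978.78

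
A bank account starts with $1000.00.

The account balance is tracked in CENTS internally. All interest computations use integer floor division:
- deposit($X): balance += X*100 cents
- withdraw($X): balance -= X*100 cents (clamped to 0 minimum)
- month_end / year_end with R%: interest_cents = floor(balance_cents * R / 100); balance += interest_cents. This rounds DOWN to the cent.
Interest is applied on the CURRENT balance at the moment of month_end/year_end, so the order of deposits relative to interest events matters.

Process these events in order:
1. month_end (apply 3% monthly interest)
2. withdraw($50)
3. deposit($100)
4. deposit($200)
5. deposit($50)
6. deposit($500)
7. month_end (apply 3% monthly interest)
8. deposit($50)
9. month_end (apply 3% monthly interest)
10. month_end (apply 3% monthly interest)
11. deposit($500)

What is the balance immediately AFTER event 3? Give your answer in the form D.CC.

After 1 (month_end (apply 3% monthly interest)): balance=$1030.00 total_interest=$30.00
After 2 (withdraw($50)): balance=$980.00 total_interest=$30.00
After 3 (deposit($100)): balance=$1080.00 total_interest=$30.00

Answer: 1080.00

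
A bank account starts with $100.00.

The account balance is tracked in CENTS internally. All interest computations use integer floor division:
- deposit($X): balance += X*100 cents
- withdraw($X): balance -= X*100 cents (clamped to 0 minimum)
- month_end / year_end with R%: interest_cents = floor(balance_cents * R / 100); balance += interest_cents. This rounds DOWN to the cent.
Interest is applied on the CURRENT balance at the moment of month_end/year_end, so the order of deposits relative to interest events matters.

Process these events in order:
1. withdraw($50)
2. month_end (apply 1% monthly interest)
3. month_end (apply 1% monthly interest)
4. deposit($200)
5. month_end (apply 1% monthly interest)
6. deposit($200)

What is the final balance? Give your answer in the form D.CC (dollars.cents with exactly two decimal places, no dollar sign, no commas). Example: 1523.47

Answer: 453.51

Derivation:
After 1 (withdraw($50)): balance=$50.00 total_interest=$0.00
After 2 (month_end (apply 1% monthly interest)): balance=$50.50 total_interest=$0.50
After 3 (month_end (apply 1% monthly interest)): balance=$51.00 total_interest=$1.00
After 4 (deposit($200)): balance=$251.00 total_interest=$1.00
After 5 (month_end (apply 1% monthly interest)): balance=$253.51 total_interest=$3.51
After 6 (deposit($200)): balance=$453.51 total_interest=$3.51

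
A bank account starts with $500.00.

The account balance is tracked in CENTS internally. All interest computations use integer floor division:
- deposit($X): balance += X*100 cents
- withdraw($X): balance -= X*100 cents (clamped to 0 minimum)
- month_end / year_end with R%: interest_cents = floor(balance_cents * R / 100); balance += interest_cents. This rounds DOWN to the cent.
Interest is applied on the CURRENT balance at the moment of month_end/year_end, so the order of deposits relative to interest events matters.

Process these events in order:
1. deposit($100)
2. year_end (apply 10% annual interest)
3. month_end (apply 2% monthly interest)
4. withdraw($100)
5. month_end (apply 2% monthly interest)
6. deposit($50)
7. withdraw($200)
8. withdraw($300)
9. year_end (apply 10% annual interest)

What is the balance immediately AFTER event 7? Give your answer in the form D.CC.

After 1 (deposit($100)): balance=$600.00 total_interest=$0.00
After 2 (year_end (apply 10% annual interest)): balance=$660.00 total_interest=$60.00
After 3 (month_end (apply 2% monthly interest)): balance=$673.20 total_interest=$73.20
After 4 (withdraw($100)): balance=$573.20 total_interest=$73.20
After 5 (month_end (apply 2% monthly interest)): balance=$584.66 total_interest=$84.66
After 6 (deposit($50)): balance=$634.66 total_interest=$84.66
After 7 (withdraw($200)): balance=$434.66 total_interest=$84.66

Answer: 434.66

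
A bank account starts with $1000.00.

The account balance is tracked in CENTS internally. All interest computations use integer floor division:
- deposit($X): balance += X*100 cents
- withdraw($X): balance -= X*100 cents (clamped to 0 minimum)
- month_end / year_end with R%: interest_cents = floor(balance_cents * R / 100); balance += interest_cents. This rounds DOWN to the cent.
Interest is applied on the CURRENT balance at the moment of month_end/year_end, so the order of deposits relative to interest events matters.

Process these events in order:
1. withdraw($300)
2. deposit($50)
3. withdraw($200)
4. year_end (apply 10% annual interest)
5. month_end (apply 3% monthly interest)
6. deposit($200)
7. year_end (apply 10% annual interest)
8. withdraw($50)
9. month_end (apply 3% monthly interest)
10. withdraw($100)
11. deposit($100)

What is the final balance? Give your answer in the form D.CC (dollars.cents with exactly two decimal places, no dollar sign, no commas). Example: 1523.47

Answer: 881.12

Derivation:
After 1 (withdraw($300)): balance=$700.00 total_interest=$0.00
After 2 (deposit($50)): balance=$750.00 total_interest=$0.00
After 3 (withdraw($200)): balance=$550.00 total_interest=$0.00
After 4 (year_end (apply 10% annual interest)): balance=$605.00 total_interest=$55.00
After 5 (month_end (apply 3% monthly interest)): balance=$623.15 total_interest=$73.15
After 6 (deposit($200)): balance=$823.15 total_interest=$73.15
After 7 (year_end (apply 10% annual interest)): balance=$905.46 total_interest=$155.46
After 8 (withdraw($50)): balance=$855.46 total_interest=$155.46
After 9 (month_end (apply 3% monthly interest)): balance=$881.12 total_interest=$181.12
After 10 (withdraw($100)): balance=$781.12 total_interest=$181.12
After 11 (deposit($100)): balance=$881.12 total_interest=$181.12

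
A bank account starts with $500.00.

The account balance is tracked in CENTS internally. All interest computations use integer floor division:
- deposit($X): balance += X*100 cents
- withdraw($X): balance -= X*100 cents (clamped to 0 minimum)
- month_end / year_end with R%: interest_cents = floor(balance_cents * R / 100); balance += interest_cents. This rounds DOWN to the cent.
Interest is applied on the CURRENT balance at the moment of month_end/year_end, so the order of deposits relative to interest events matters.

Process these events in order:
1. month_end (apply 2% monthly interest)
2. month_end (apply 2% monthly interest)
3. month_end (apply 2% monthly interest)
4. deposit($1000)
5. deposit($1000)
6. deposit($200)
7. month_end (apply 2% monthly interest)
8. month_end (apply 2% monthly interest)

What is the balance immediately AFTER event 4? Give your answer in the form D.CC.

After 1 (month_end (apply 2% monthly interest)): balance=$510.00 total_interest=$10.00
After 2 (month_end (apply 2% monthly interest)): balance=$520.20 total_interest=$20.20
After 3 (month_end (apply 2% monthly interest)): balance=$530.60 total_interest=$30.60
After 4 (deposit($1000)): balance=$1530.60 total_interest=$30.60

Answer: 1530.60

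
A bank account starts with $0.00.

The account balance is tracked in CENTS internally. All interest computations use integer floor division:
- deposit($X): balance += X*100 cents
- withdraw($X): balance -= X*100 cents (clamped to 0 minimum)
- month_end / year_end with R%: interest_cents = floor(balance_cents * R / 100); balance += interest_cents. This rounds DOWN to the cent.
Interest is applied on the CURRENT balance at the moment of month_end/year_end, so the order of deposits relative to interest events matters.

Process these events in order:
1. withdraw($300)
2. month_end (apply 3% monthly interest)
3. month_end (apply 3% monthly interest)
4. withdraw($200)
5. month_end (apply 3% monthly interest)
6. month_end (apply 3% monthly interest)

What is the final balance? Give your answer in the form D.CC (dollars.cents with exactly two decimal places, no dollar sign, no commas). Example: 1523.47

After 1 (withdraw($300)): balance=$0.00 total_interest=$0.00
After 2 (month_end (apply 3% monthly interest)): balance=$0.00 total_interest=$0.00
After 3 (month_end (apply 3% monthly interest)): balance=$0.00 total_interest=$0.00
After 4 (withdraw($200)): balance=$0.00 total_interest=$0.00
After 5 (month_end (apply 3% monthly interest)): balance=$0.00 total_interest=$0.00
After 6 (month_end (apply 3% monthly interest)): balance=$0.00 total_interest=$0.00

Answer: 0.00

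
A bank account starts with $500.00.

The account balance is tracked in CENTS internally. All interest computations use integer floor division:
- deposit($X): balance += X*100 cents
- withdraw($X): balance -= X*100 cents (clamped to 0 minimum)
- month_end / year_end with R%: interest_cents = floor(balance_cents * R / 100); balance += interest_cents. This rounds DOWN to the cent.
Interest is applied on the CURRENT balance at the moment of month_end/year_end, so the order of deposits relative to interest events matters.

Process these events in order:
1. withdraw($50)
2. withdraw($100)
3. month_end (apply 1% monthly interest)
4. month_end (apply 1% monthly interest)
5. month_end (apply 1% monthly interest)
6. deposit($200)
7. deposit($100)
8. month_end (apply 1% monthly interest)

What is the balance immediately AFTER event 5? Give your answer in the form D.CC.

Answer: 360.60

Derivation:
After 1 (withdraw($50)): balance=$450.00 total_interest=$0.00
After 2 (withdraw($100)): balance=$350.00 total_interest=$0.00
After 3 (month_end (apply 1% monthly interest)): balance=$353.50 total_interest=$3.50
After 4 (month_end (apply 1% monthly interest)): balance=$357.03 total_interest=$7.03
After 5 (month_end (apply 1% monthly interest)): balance=$360.60 total_interest=$10.60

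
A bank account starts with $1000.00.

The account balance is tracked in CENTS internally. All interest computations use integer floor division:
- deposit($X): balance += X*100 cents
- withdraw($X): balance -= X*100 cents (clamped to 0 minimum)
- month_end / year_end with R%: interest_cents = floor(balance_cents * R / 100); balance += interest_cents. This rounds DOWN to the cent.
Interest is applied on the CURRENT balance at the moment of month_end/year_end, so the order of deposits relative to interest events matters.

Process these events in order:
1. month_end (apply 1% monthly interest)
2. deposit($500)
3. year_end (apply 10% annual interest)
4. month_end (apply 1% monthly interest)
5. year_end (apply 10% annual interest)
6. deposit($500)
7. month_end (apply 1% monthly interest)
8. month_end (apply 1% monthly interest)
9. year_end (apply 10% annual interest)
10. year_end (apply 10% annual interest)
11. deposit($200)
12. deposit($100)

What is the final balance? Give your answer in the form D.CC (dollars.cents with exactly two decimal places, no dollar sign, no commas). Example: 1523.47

After 1 (month_end (apply 1% monthly interest)): balance=$1010.00 total_interest=$10.00
After 2 (deposit($500)): balance=$1510.00 total_interest=$10.00
After 3 (year_end (apply 10% annual interest)): balance=$1661.00 total_interest=$161.00
After 4 (month_end (apply 1% monthly interest)): balance=$1677.61 total_interest=$177.61
After 5 (year_end (apply 10% annual interest)): balance=$1845.37 total_interest=$345.37
After 6 (deposit($500)): balance=$2345.37 total_interest=$345.37
After 7 (month_end (apply 1% monthly interest)): balance=$2368.82 total_interest=$368.82
After 8 (month_end (apply 1% monthly interest)): balance=$2392.50 total_interest=$392.50
After 9 (year_end (apply 10% annual interest)): balance=$2631.75 total_interest=$631.75
After 10 (year_end (apply 10% annual interest)): balance=$2894.92 total_interest=$894.92
After 11 (deposit($200)): balance=$3094.92 total_interest=$894.92
After 12 (deposit($100)): balance=$3194.92 total_interest=$894.92

Answer: 3194.92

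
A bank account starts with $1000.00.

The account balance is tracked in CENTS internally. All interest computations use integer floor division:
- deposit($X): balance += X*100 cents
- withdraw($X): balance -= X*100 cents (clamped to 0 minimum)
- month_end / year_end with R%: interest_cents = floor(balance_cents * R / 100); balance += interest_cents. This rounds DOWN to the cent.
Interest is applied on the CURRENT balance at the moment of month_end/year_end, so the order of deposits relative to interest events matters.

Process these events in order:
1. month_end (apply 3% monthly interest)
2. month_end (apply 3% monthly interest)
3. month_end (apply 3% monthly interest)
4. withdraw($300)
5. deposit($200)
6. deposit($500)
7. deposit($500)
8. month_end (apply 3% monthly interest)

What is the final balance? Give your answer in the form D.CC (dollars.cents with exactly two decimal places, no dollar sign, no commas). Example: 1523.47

After 1 (month_end (apply 3% monthly interest)): balance=$1030.00 total_interest=$30.00
After 2 (month_end (apply 3% monthly interest)): balance=$1060.90 total_interest=$60.90
After 3 (month_end (apply 3% monthly interest)): balance=$1092.72 total_interest=$92.72
After 4 (withdraw($300)): balance=$792.72 total_interest=$92.72
After 5 (deposit($200)): balance=$992.72 total_interest=$92.72
After 6 (deposit($500)): balance=$1492.72 total_interest=$92.72
After 7 (deposit($500)): balance=$1992.72 total_interest=$92.72
After 8 (month_end (apply 3% monthly interest)): balance=$2052.50 total_interest=$152.50

Answer: 2052.50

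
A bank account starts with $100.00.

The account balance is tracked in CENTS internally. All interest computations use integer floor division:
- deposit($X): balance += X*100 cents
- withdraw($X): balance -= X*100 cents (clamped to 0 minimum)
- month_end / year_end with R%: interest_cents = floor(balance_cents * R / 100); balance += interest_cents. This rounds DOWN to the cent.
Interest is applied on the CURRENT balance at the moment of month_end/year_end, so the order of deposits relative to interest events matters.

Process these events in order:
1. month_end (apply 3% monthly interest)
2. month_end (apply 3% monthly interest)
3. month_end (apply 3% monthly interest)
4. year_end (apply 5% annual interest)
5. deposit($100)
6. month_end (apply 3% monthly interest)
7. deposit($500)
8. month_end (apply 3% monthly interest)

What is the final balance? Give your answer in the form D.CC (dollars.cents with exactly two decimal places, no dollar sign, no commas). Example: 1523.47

Answer: 742.80

Derivation:
After 1 (month_end (apply 3% monthly interest)): balance=$103.00 total_interest=$3.00
After 2 (month_end (apply 3% monthly interest)): balance=$106.09 total_interest=$6.09
After 3 (month_end (apply 3% monthly interest)): balance=$109.27 total_interest=$9.27
After 4 (year_end (apply 5% annual interest)): balance=$114.73 total_interest=$14.73
After 5 (deposit($100)): balance=$214.73 total_interest=$14.73
After 6 (month_end (apply 3% monthly interest)): balance=$221.17 total_interest=$21.17
After 7 (deposit($500)): balance=$721.17 total_interest=$21.17
After 8 (month_end (apply 3% monthly interest)): balance=$742.80 total_interest=$42.80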